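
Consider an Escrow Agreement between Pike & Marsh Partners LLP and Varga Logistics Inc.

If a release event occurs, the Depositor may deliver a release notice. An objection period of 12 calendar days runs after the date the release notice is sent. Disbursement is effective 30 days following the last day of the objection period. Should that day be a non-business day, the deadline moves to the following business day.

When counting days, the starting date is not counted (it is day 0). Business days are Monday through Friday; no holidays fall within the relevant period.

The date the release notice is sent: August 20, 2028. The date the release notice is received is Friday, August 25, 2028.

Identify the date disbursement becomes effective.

October 2, 2028

Adding 12 calendar days to August 20, 2028 gives September 1, 2028, which is the last day of the objection period.
The date disbursement becomes effective: September 1, 2028 + 30 days = October 1, 2028. That falls on a Sunday, so it rolls to the next business day, Monday, October 2, 2028.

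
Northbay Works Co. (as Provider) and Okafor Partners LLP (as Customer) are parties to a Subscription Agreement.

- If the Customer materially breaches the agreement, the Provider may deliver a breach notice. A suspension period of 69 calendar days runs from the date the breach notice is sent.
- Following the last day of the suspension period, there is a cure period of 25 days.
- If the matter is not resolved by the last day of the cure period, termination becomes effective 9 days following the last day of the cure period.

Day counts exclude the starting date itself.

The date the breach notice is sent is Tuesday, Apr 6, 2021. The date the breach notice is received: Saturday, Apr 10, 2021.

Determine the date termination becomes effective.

Jul 18, 2021

Adding 69 calendar days to Apr 6, 2021 gives Jun 14, 2021, which is the last day of the suspension period.
Adding 25 calendar days to Jun 14, 2021 gives Jul 9, 2021, which is the last day of the cure period.
The date termination becomes effective: 9 calendar days after Jul 9, 2021 is Jul 18, 2021.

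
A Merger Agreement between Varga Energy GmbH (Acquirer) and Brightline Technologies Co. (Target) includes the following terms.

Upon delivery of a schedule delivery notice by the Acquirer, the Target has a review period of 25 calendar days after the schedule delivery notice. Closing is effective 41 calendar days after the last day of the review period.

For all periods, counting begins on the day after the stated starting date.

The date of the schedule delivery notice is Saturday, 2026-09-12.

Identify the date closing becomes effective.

The last day of the review period: 2026-09-12 + 25 days = 2026-10-07.
Adding 41 calendar days to 2026-10-07 gives 2026-11-17, which is the date closing becomes effective.

2026-11-17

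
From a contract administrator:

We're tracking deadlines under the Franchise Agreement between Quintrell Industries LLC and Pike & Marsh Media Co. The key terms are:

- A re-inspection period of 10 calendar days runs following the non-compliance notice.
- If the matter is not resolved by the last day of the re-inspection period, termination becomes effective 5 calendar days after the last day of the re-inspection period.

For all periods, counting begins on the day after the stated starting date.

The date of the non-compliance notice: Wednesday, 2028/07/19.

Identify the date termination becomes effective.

2028/08/03

The last day of the re-inspection period: 10 calendar days after 2028/07/19 is 2028/07/29.
Adding 5 calendar days to 2028/07/29 gives 2028/08/03, which is the date termination becomes effective.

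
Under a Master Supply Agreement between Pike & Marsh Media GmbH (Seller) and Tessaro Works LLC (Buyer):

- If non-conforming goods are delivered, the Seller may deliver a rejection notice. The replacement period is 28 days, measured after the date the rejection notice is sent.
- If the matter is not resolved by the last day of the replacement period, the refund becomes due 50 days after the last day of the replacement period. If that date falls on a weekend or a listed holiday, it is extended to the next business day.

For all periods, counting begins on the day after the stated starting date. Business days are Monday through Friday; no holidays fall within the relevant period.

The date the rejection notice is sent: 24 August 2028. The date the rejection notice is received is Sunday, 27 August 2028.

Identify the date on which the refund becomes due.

10 November 2028

The last day of the replacement period: 28 calendar days after 24 August 2028 is 21 September 2028.
Adding 50 calendar days to 21 September 2028 gives 10 November 2028, which is the date on which the refund becomes due. 10 November 2028 is a Friday, so no roll-forward applies.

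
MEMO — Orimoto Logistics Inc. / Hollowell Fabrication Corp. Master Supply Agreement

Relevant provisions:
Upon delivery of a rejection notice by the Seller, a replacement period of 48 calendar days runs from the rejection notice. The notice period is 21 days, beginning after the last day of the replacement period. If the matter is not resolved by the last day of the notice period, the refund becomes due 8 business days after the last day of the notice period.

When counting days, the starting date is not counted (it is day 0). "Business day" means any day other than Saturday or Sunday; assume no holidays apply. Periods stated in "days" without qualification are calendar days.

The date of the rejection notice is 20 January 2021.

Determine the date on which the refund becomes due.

The last day of the replacement period: 20 January 2021 + 48 days = 9 March 2021.
Adding 21 calendar days to 9 March 2021 gives 30 March 2021, which is the last day of the notice period.
The date on which the refund becomes due: 8 business days after Tuesday, 30 March 2021, skipping weekends — Mar 31, Apr 1, Apr 2, Apr 5, Apr 6, Apr 7, Apr 8, Apr 9 — lands on Friday, 9 April 2021.

9 April 2021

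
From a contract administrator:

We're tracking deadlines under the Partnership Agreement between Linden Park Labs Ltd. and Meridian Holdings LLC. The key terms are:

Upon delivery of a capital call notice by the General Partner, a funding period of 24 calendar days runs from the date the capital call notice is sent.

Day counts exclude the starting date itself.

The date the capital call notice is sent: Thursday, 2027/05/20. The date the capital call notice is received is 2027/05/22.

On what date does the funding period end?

2027/06/13

The last day of the funding period: 24 calendar days after 2027/05/20 is 2027/06/13.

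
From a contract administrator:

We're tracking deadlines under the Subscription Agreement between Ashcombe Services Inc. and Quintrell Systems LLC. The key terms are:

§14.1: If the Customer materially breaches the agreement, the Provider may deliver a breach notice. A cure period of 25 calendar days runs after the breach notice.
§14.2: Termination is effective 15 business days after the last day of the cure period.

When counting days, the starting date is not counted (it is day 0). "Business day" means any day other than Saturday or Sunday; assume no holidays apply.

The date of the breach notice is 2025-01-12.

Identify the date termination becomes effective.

The last day of the cure period: 2025-01-12 + 25 days = 2025-02-06.
From Thursday, 2025-02-06, 15 business days (Feb 7, Feb 10, Feb 11, Feb 12, …, Feb 25, Feb 26, Feb 27, skipping weekends) brings us to Thursday, 2025-02-27, which is the date termination becomes effective.

2025-02-27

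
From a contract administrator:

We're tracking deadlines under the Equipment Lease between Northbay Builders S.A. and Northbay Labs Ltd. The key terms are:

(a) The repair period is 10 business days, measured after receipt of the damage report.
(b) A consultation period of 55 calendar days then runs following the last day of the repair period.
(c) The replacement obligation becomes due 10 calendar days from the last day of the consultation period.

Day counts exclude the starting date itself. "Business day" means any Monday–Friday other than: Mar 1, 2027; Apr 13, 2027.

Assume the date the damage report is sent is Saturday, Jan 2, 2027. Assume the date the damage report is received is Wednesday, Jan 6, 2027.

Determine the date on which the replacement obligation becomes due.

The last day of the repair period: 10 business days after Wednesday, Jan 6, 2027, skipping weekends — Jan 7, Jan 8, Jan 11, Jan 12, Jan 13, Jan 14, Jan 15, Jan 18, Jan 19, Jan 20 — lands on Wednesday, Jan 20, 2027.
The last day of the consultation period: 55 calendar days after Jan 20, 2027 is Mar 16, 2027.
The date on which the replacement obligation becomes due: 10 calendar days after Mar 16, 2027 is Mar 26, 2027.

Mar 26, 2027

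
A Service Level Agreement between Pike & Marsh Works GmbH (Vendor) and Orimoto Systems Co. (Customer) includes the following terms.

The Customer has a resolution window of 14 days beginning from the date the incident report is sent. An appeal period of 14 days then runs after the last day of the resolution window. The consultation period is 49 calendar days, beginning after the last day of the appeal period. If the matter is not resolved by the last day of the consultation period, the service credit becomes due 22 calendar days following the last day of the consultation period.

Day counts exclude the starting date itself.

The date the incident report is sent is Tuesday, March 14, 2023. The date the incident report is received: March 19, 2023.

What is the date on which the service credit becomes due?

The last day of the resolution window: March 14, 2023 + 14 days = March 28, 2023.
The last day of the appeal period: March 28, 2023 + 14 days = April 11, 2023.
Adding 49 calendar days to April 11, 2023 gives May 30, 2023, which is the last day of the consultation period.
The date on which the service credit becomes due: May 30, 2023 + 22 days = June 21, 2023.

June 21, 2023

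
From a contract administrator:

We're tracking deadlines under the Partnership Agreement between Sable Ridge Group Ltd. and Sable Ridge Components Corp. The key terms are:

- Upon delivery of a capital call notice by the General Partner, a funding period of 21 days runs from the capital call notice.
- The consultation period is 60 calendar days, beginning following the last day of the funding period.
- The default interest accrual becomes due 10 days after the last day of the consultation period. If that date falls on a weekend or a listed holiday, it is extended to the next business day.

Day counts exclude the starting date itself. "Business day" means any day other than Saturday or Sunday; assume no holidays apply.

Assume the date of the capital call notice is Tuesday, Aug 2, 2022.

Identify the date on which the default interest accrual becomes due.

Nov 1, 2022

The last day of the funding period: Aug 2, 2022 + 21 days = Aug 23, 2022.
The last day of the consultation period: 60 calendar days after Aug 23, 2022 is Oct 22, 2022.
The date on which the default interest accrual becomes due: Oct 22, 2022 + 10 days = Nov 1, 2022. Nov 1, 2022 is a Tuesday, so no roll-forward applies.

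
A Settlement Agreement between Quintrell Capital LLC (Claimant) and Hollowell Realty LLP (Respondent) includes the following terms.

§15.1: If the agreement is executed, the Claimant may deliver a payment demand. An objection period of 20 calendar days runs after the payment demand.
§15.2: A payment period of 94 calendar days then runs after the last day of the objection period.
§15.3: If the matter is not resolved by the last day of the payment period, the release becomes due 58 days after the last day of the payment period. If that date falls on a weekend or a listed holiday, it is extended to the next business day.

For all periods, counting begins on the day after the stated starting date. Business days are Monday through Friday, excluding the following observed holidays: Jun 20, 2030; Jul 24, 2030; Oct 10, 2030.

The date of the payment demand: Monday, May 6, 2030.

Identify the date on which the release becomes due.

Oct 25, 2030

Adding 20 calendar days to May 6, 2030 gives May 26, 2030, which is the last day of the objection period.
Adding 94 calendar days to May 26, 2030 gives Aug 28, 2030, which is the last day of the payment period.
The date on which the release becomes due: 58 calendar days after Aug 28, 2030 is Oct 25, 2030. Oct 25, 2030 is a Friday and is not a listed holiday, so no roll-forward applies.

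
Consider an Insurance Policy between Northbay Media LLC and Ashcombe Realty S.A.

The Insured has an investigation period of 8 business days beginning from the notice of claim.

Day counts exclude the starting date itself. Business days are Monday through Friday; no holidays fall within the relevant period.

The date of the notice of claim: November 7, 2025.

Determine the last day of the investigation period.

November 19, 2025

From Friday, November 7, 2025, 8 business days (Nov 10, Nov 11, Nov 12, Nov 13, Nov 14, Nov 17, Nov 18, Nov 19, skipping weekends) brings us to Wednesday, November 19, 2025, which is the last day of the investigation period.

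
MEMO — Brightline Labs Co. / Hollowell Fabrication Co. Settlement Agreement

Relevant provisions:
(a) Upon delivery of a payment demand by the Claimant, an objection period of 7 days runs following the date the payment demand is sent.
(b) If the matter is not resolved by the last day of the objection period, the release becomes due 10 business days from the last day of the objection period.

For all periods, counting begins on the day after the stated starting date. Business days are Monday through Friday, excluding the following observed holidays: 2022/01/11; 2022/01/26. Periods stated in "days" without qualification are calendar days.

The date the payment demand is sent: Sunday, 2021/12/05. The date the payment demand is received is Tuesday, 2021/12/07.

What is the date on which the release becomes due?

2021/12/24

The last day of the objection period: 7 calendar days after 2021/12/05 is 2021/12/12.
The date on which the release becomes due: counting 10 business days from Sunday, 2021/12/12 (Dec 13, Dec 14, Dec 15, Dec 16, Dec 17, Dec 20, Dec 21, Dec 22, Dec 23, Dec 24, skipping weekends) reaches Friday, 2021/12/24.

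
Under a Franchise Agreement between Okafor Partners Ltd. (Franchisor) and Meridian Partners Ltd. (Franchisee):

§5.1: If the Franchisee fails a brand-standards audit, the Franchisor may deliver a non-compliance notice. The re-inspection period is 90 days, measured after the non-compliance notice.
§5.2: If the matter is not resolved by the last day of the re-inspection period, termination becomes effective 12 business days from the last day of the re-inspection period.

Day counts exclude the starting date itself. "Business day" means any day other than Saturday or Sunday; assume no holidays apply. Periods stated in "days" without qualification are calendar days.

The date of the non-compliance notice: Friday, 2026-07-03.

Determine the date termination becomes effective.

2026-10-19

Adding 90 calendar days to 2026-07-03 gives 2026-10-01, which is the last day of the re-inspection period.
The date termination becomes effective: counting 12 business days from Thursday, 2026-10-01 (Oct 2, Oct 5, Oct 6, Oct 7, …, Oct 15, Oct 16, Oct 19, skipping weekends) reaches Monday, 2026-10-19.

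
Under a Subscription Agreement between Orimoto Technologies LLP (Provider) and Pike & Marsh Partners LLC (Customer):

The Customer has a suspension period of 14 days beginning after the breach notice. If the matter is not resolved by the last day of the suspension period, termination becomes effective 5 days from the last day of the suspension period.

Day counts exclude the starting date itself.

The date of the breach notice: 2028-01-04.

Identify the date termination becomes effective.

Adding 14 calendar days to 2028-01-04 gives 2028-01-18, which is the last day of the suspension period.
The date termination becomes effective: 5 calendar days after 2028-01-18 is 2028-01-23.

2028-01-23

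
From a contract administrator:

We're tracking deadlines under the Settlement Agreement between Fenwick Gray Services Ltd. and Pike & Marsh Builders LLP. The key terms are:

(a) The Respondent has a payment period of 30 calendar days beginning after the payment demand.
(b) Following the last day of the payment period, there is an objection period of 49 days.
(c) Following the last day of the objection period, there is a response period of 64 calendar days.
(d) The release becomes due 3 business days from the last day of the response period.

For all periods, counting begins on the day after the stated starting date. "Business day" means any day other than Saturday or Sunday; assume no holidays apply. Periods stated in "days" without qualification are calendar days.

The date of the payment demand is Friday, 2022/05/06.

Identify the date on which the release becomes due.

Adding 30 calendar days to 2022/05/06 gives 2022/06/05, which is the last day of the payment period.
The last day of the objection period: 49 calendar days after 2022/06/05 is 2022/07/24.
Adding 64 calendar days to 2022/07/24 gives 2022/09/26, which is the last day of the response period.
The date on which the release becomes due: counting 3 business days from Monday, 2022/09/26 (Sep 27, Sep 28, Sep 29, skipping weekends) reaches Thursday, 2022/09/29.

2022/09/29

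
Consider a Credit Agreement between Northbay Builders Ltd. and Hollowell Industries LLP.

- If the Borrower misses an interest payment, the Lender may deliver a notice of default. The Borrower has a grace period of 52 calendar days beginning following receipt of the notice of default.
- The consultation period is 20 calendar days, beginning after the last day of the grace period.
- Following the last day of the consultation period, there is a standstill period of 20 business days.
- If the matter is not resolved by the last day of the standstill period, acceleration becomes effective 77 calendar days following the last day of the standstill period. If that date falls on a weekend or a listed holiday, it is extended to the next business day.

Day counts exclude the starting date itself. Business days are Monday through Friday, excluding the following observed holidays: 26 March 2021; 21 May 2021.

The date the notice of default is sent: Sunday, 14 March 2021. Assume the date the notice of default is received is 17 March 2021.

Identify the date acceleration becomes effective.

The last day of the grace period: 17 March 2021 + 52 days = 8 May 2021.
Adding 20 calendar days to 8 May 2021 gives 28 May 2021, which is the last day of the consultation period.
From Friday, 28 May 2021, 20 business days (May 31, Jun 1, Jun 2, Jun 3, …, Jun 23, Jun 24, Jun 25, skipping weekends) brings us to Friday, 25 June 2021, which is the last day of the standstill period.
The date acceleration becomes effective: 77 calendar days after 25 June 2021 is 10 September 2021. 10 September 2021 is a Friday and is not a listed holiday, so no roll-forward applies.

10 September 2021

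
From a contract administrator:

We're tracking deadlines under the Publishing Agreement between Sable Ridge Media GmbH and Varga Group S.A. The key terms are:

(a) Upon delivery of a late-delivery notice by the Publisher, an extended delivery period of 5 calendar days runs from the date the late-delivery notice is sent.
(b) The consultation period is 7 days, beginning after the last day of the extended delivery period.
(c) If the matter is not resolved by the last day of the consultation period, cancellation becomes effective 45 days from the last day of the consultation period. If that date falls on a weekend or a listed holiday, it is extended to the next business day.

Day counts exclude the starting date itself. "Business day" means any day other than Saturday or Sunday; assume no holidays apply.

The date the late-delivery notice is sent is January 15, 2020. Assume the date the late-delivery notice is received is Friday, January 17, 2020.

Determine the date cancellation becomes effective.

March 12, 2020

Adding 5 calendar days to January 15, 2020 gives January 20, 2020, which is the last day of the extended delivery period.
The last day of the consultation period: 7 calendar days after January 20, 2020 is January 27, 2020.
The date cancellation becomes effective: January 27, 2020 + 45 days = March 12, 2020. March 12, 2020 is a Thursday, so no roll-forward applies.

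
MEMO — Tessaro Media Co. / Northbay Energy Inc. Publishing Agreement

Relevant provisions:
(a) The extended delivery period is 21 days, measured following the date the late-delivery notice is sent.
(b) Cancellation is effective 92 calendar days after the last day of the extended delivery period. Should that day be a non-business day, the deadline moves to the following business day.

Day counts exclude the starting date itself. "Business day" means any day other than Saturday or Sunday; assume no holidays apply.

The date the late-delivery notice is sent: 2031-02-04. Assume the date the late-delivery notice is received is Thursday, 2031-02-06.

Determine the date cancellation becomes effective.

2031-05-28

The last day of the extended delivery period: 21 calendar days after 2031-02-04 is 2031-02-25.
Adding 92 calendar days to 2031-02-25 gives 2031-05-28, which is the date cancellation becomes effective. 2031-05-28 is a Wednesday, so no roll-forward applies.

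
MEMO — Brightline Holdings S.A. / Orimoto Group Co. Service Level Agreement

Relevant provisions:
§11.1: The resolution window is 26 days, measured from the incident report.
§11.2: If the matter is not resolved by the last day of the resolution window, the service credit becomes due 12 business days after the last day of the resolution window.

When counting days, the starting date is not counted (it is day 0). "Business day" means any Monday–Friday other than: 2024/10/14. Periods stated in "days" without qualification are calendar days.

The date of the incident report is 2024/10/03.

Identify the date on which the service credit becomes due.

2024/11/14

Adding 26 calendar days to 2024/10/03 gives 2024/10/29, which is the last day of the resolution window.
The date on which the service credit becomes due: 12 business days after Tuesday, 2024/10/29, skipping weekends — Oct 30, Oct 31, Nov 1, Nov 4, …, Nov 12, Nov 13, Nov 14 — lands on Thursday, 2024/11/14.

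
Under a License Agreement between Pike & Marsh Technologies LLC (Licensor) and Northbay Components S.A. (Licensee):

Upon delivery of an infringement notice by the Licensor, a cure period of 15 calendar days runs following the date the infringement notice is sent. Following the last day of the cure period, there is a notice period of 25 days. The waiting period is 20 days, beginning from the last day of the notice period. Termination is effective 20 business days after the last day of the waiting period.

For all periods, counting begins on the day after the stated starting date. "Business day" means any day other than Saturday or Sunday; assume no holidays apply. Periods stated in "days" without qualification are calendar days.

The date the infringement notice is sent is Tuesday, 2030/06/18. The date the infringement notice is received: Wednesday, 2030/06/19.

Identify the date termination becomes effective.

The last day of the cure period: 15 calendar days after 2030/06/18 is 2030/07/03.
The last day of the notice period: 25 calendar days after 2030/07/03 is 2030/07/28.
Adding 20 calendar days to 2030/07/28 gives 2030/08/17, which is the last day of the waiting period.
From Saturday, 2030/08/17, 20 business days (Aug 19, Aug 20, Aug 21, Aug 22, …, Sep 11, Sep 12, Sep 13, skipping weekends) brings us to Friday, 2030/09/13, which is the date termination becomes effective.

2030/09/13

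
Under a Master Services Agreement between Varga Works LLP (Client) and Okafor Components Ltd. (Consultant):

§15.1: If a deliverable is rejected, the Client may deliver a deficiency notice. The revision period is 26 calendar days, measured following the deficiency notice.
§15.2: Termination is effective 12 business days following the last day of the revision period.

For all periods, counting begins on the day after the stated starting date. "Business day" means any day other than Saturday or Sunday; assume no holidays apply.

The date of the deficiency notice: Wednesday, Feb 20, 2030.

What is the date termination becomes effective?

Adding 26 calendar days to Feb 20, 2030 gives Mar 18, 2030, which is the last day of the revision period.
From Monday, Mar 18, 2030, 12 business days (Mar 19, Mar 20, Mar 21, Mar 22, …, Apr 1, Apr 2, Apr 3, skipping weekends) brings us to Wednesday, Apr 3, 2030, which is the date termination becomes effective.

Apr 3, 2030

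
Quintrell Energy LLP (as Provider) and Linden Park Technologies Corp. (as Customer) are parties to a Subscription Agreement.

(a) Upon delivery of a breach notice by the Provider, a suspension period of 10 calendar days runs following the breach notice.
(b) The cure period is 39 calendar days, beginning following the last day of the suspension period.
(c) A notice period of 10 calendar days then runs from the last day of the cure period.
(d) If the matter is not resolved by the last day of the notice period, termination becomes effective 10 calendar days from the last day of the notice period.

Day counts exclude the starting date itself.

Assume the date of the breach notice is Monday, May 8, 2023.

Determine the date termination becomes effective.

The last day of the suspension period: 10 calendar days after May 8, 2023 is May 18, 2023.
The last day of the cure period: May 18, 2023 + 39 days = June 26, 2023.
The last day of the notice period: 10 calendar days after June 26, 2023 is July 6, 2023.
The date termination becomes effective: 10 calendar days after July 6, 2023 is July 16, 2023.

July 16, 2023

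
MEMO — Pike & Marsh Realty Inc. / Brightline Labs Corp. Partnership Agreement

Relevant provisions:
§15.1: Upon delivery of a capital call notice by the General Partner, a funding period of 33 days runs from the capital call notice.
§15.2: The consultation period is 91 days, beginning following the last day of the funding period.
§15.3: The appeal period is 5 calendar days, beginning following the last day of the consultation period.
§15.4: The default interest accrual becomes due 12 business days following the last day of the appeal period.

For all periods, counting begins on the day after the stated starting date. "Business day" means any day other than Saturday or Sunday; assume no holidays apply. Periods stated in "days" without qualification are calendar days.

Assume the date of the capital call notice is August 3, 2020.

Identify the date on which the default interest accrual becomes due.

December 28, 2020

Adding 33 calendar days to August 3, 2020 gives September 5, 2020, which is the last day of the funding period.
Adding 91 calendar days to September 5, 2020 gives December 5, 2020, which is the last day of the consultation period.
The last day of the appeal period: December 5, 2020 + 5 days = December 10, 2020.
The date on which the default interest accrual becomes due: counting 12 business days from Thursday, December 10, 2020 (Dec 11, Dec 14, Dec 15, Dec 16, …, Dec 24, Dec 25, Dec 28, skipping weekends) reaches Monday, December 28, 2020.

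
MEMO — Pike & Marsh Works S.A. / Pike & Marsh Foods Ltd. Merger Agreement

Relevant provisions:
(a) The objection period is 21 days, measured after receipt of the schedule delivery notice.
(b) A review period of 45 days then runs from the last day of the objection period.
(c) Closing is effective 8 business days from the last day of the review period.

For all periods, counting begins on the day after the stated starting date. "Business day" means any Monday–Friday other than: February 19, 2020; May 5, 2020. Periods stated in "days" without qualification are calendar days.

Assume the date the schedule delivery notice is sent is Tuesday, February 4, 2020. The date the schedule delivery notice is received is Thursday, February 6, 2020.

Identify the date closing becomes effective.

April 22, 2020

The last day of the objection period: February 6, 2020 + 21 days = February 27, 2020.
Adding 45 calendar days to February 27, 2020 gives April 12, 2020, which is the last day of the review period.
From Sunday, April 12, 2020, 8 business days (Apr 13, Apr 14, Apr 15, Apr 16, Apr 17, Apr 20, Apr 21, Apr 22, skipping weekends) brings us to Wednesday, April 22, 2020, which is the date closing becomes effective.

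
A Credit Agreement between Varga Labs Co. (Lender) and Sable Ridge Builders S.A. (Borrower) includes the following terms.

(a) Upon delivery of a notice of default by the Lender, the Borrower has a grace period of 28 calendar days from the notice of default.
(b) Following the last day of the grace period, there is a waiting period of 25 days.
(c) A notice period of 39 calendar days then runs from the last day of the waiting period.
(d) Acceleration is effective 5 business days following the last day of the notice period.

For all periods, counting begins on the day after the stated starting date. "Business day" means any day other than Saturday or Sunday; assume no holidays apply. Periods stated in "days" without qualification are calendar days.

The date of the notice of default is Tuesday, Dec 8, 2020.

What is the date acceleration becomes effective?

The last day of the grace period: Dec 8, 2020 + 28 days = Jan 5, 2021.
Adding 25 calendar days to Jan 5, 2021 gives Jan 30, 2021, which is the last day of the waiting period.
The last day of the notice period: 39 calendar days after Jan 30, 2021 is Mar 10, 2021.
The date acceleration becomes effective: 5 business days after Wednesday, Mar 10, 2021, skipping weekends — Mar 11, Mar 12, Mar 15, Mar 16, Mar 17 — lands on Wednesday, Mar 17, 2021.

Mar 17, 2021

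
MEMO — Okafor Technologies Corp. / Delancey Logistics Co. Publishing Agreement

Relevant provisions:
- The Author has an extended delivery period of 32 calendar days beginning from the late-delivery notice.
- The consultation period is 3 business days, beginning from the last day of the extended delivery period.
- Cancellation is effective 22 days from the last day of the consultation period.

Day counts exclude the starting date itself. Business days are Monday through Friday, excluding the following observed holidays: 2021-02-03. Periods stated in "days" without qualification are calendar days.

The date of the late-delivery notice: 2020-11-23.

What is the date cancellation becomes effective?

2021-01-21

Adding 32 calendar days to 2020-11-23 gives 2020-12-25, which is the last day of the extended delivery period.
The last day of the consultation period: 3 business days after Friday, 2020-12-25, skipping weekends — Dec 28, Dec 29, Dec 30 — lands on Wednesday, 2020-12-30.
Adding 22 calendar days to 2020-12-30 gives 2021-01-21, which is the date cancellation becomes effective.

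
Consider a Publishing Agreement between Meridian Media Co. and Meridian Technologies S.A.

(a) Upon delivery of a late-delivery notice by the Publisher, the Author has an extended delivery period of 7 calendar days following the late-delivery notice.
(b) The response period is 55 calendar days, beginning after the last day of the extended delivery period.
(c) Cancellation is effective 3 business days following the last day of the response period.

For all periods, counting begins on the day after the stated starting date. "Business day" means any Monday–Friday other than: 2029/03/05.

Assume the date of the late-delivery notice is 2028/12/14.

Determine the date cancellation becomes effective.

The last day of the extended delivery period: 7 calendar days after 2028/12/14 is 2028/12/21.
The last day of the response period: 55 calendar days after 2028/12/21 is 2029/02/14.
From Wednesday, 2029/02/14, 3 business days (Feb 15, Feb 16, Feb 19, skipping weekends) brings us to Monday, 2029/02/19, which is the date cancellation becomes effective.

2029/02/19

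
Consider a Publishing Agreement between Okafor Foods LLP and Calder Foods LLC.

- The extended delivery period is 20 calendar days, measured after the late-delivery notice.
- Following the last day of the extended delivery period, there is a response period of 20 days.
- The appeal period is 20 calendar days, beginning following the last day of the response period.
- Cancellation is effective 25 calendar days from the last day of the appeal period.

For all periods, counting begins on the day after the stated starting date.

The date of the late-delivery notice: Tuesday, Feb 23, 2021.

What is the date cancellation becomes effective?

May 19, 2021

The last day of the extended delivery period: Feb 23, 2021 + 20 days = Mar 15, 2021.
The last day of the response period: Mar 15, 2021 + 20 days = Apr 4, 2021.
The last day of the appeal period: 20 calendar days after Apr 4, 2021 is Apr 24, 2021.
The date cancellation becomes effective: Apr 24, 2021 + 25 days = May 19, 2021.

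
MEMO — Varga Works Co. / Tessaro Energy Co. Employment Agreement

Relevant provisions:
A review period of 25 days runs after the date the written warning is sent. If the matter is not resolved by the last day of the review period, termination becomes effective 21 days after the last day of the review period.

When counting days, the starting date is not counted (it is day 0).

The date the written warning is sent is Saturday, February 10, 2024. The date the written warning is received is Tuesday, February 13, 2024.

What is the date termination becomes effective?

March 27, 2024

Adding 25 calendar days to February 10, 2024 gives March 6, 2024, which is the last day of the review period.
The date termination becomes effective: March 6, 2024 + 21 days = March 27, 2024.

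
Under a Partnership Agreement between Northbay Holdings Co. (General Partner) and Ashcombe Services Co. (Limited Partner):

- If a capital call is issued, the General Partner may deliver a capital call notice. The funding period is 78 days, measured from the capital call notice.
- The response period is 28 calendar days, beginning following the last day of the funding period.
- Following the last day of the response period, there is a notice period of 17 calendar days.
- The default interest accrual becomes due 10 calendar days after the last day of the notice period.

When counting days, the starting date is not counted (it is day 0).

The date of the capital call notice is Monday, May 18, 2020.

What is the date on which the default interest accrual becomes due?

Adding 78 calendar days to May 18, 2020 gives August 4, 2020, which is the last day of the funding period.
The last day of the response period: August 4, 2020 + 28 days = September 1, 2020.
The last day of the notice period: 17 calendar days after September 1, 2020 is September 18, 2020.
The date on which the default interest accrual becomes due: September 18, 2020 + 10 days = September 28, 2020.

September 28, 2020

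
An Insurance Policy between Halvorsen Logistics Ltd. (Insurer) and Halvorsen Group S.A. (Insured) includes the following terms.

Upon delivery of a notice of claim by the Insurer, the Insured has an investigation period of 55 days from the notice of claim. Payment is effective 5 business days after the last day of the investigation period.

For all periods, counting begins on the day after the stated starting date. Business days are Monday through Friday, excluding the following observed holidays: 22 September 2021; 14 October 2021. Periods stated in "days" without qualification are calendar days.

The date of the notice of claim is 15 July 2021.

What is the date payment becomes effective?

15 September 2021

The last day of the investigation period: 55 calendar days after 15 July 2021 is 8 September 2021.
The date payment becomes effective: 5 business days after Wednesday, 8 September 2021, skipping weekends — Sep 9, Sep 10, Sep 13, Sep 14, Sep 15 — lands on Wednesday, 15 September 2021.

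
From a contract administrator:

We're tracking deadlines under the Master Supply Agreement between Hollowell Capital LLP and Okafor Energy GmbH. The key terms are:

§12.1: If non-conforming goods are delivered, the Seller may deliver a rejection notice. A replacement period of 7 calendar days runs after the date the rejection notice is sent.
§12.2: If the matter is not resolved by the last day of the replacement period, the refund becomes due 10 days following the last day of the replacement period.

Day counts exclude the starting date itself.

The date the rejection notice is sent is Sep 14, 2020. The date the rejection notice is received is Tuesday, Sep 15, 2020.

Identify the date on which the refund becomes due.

The last day of the replacement period: Sep 14, 2020 + 7 days = Sep 21, 2020.
The date on which the refund becomes due: 10 calendar days after Sep 21, 2020 is Oct 1, 2020.

Oct 1, 2020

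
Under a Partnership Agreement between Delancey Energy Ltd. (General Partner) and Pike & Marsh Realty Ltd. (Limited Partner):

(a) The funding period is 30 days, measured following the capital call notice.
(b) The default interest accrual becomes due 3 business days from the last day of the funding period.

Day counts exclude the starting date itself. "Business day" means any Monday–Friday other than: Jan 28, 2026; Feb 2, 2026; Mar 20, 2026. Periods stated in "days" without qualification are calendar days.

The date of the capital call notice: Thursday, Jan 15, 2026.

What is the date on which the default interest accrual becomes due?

The last day of the funding period: Jan 15, 2026 + 30 days = Feb 14, 2026.
The date on which the default interest accrual becomes due: counting 3 business days from Saturday, Feb 14, 2026 (Feb 16, Feb 17, Feb 18, skipping weekends) reaches Wednesday, Feb 18, 2026.

Feb 18, 2026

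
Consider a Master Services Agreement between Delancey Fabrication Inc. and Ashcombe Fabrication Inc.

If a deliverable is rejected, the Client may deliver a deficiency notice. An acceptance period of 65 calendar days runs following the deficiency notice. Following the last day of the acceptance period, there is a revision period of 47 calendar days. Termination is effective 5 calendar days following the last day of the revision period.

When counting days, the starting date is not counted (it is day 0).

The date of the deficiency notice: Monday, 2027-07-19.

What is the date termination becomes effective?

2027-11-13

Adding 65 calendar days to 2027-07-19 gives 2027-09-22, which is the last day of the acceptance period.
The last day of the revision period: 47 calendar days after 2027-09-22 is 2027-11-08.
Adding 5 calendar days to 2027-11-08 gives 2027-11-13, which is the date termination becomes effective.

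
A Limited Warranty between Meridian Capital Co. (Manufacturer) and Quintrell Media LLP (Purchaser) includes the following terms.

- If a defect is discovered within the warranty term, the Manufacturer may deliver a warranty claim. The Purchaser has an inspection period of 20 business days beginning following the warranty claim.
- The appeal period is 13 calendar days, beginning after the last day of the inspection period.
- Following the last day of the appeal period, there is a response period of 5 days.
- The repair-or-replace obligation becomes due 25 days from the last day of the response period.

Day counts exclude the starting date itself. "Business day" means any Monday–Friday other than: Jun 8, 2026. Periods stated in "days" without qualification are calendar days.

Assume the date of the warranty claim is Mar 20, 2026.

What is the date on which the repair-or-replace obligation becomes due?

The last day of the inspection period: counting 20 business days from Friday, Mar 20, 2026 (Mar 23, Mar 24, Mar 25, Mar 26, …, Apr 15, Apr 16, Apr 17, skipping weekends) reaches Friday, Apr 17, 2026.
Adding 13 calendar days to Apr 17, 2026 gives Apr 30, 2026, which is the last day of the appeal period.
The last day of the response period: Apr 30, 2026 + 5 days = May 5, 2026.
The date on which the repair-or-replace obligation becomes due: May 5, 2026 + 25 days = May 30, 2026.

May 30, 2026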